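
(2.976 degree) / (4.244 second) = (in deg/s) 1 degree = 0.017453293 rad, so 2.976 degree = 2.976 * 0.017453293 = 0.051940999 rad. 4.244 second = 4.244 s. Combine: 0.051940999 rad / 4.244 s = 0.01223869 rad/s. 1 deg/s = 0.017453293 rad/s, so 0.01223869 rad/s = 0.01223869 / 0.017453293 = 0.70122526 deg/s ≈ 0.7012 deg/s (4 s.f.). Final answer: 0.7012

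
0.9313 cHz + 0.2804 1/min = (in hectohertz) 0.0001399. Check: 1 cHz = 0.01 Hz, so 0.9313 cHz = 0.9313 * 0.01 = 0.009313 Hz. 1 1/min = 0.016666667 Hz, so 0.2804 1/min = 0.2804 * 0.016666667 = 0.0046733333 Hz. Sum: 0.009313 + 0.0046733333 = 0.013986333 Hz. 1 hectohertz = 100 Hz, so 0.013986333 Hz = 0.013986333 / 100 = 0.00013986333 hectohertz ≈ 0.0001399 hectohertz (4 s.f.).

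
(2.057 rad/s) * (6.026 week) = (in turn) 2.057 rad/s is already in rad/s. 1 week = 604800 s, so 6.026 week = 6.026 * 604800 = 3644524.8 s. Combine: 2.057 rad/s * 3644524.8 s = 7496787.5 rad. 1 turn = 6.2831853 rad, so 7496787.5 rad = 7496787.5 / 6.2831853 = 1193150.8 turn ≈ 1.193e+06 turn (4 s.f.). Final answer: 1.193e+06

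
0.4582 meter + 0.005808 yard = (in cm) 46.35. Check: 0.4582 meter = 0.4582 m. 1 yard = 0.9144 m, so 0.005808 yard = 0.005808 * 0.9144 = 0.0053108352 m. Sum: 0.4582 + 0.0053108352 = 0.46351084 m. 1 cm = 0.01 m, so 0.46351084 m = 0.46351084 / 0.01 = 46.351084 cm ≈ 46.35 cm (4 s.f.).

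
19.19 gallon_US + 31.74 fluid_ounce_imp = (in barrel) 1 gallon_US = 0.0037854118 m^3, so 19.19 gallon_US = 19.19 * 0.0037854118 = 0.072642052 m^3. 1 fluid_ounce_imp = 2.8413063e-05 m^3, so 31.74 fluid_ounce_imp = 31.74 * 2.8413063e-05 = 0.0009018306 m^3. Sum: 0.072642052 + 0.0009018306 = 0.073543883 m^3. 1 barrel = 0.15898729 m^3, so 0.073543883 m^3 = 0.073543883 / 0.15898729 = 0.46257711 barrel ≈ 0.4626 barrel (4 s.f.). Final answer: 0.4626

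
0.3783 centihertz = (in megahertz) 3.783e-09. Check: 1 centihertz = 0.01 Hz, so 0.3783 centihertz = 0.3783 * 0.01 = 0.003783 Hz. 1 megahertz = 1000000 Hz, so 0.003783 Hz = 0.003783 / 1000000 = 3.783e-09 megahertz.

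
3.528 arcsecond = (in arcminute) 0.0588. Check: 1 arcsecond = 4.8481368e-06 rad, so 3.528 arcsecond = 3.528 * 4.8481368e-06 = 1.7104227e-05 rad. 1 arcminute = 0.00029088821 rad, so 1.7104227e-05 rad = 1.7104227e-05 / 0.00029088821 = 0.0588 arcminute.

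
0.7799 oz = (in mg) 1 oz = 0.028349523 kg, so 0.7799 oz = 0.7799 * 0.028349523 = 0.022109793 kg. 1 mg = 1e-06 kg, so 0.022109793 kg = 0.022109793 / 1e-06 = 22109.793 mg ≈ 2.211e+04 mg (4 s.f.). Final answer: 2.211e+04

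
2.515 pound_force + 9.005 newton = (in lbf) 4.539. Check: 1 pound_force = 4.4482216 N, so 2.515 pound_force = 2.515 * 4.4482216 = 11.187277 N. 9.005 newton = 9.005 N. Sum: 11.187277 + 9.005 = 20.192277 N. 1 lbf = 4.4482216 N, so 20.192277 N = 20.192277 / 4.4482216 = 4.5394045 lbf ≈ 4.539 lbf (4 s.f.).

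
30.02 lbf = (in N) 1 lbf = 4.4482216 N, so 30.02 lbf = 30.02 * 4.4482216 = 133.53561 N. Result: 133.53561 N ≈ 133.5 N (4 s.f.). Final answer: 133.5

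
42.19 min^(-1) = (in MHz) 7.032e-07. Check: 1 min^(-1) = 0.016666667 Hz, so 42.19 min^(-1) = 42.19 * 0.016666667 = 0.70316667 Hz. 1 MHz = 1000000 Hz, so 0.70316667 Hz = 0.70316667 / 1000000 = 7.0316667e-07 MHz ≈ 7.032e-07 MHz (4 s.f.).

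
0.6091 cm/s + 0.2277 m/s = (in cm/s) 23.38. Check: 1 cm/s = 0.01 m/s, so 0.6091 cm/s = 0.6091 * 0.01 = 0.006091 m/s. 0.2277 m/s is already in m/s. Sum: 0.006091 + 0.2277 = 0.233791 m/s. 1 cm/s = 0.01 m/s, so 0.233791 m/s = 0.233791 / 0.01 = 23.3791 cm/s ≈ 23.38 cm/s (4 s.f.).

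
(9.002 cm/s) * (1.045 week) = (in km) 56.89. Check: 1 cm/s = 0.01 m/s, so 9.002 cm/s = 9.002 * 0.01 = 0.09002 m/s. 1 week = 604800 s, so 1.045 week = 1.045 * 604800 = 632016 s. Combine: 0.09002 m/s * 632016 s = 56894.08 m. 1 km = 1000 m, so 56894.08 m = 56894.08 / 1000 = 56.89408 km ≈ 56.89 km (4 s.f.).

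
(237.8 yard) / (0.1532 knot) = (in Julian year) 8.743e-05. Check: 1 yard = 0.9144 m, so 237.8 yard = 237.8 * 0.9144 = 217.44432 m. 1 knot = 0.51444444 m/s, so 0.1532 knot = 0.1532 * 0.51444444 = 0.078812889 m/s. Combine: 217.44432 m / 0.078812889 m/s = 2758.9944 s. 1 Julian year = 31557600 s, so 2758.9944 s = 2758.9944 / 31557600 = 8.7427257e-05 Julian year ≈ 8.743e-05 Julian year (4 s.f.).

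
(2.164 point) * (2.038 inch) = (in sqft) 1 point = 0.00035277778 m, so 2.164 point = 2.164 * 0.00035277778 = 0.00076341111 m. 1 inch = 0.0254 m, so 2.038 inch = 2.038 * 0.0254 = 0.0517652 m. Combine: 0.00076341111 m * 0.0517652 m = 3.9518129e-05 m^2. 1 sqft = 0.09290304 m^2, so 3.9518129e-05 m^2 = 3.9518129e-05 / 0.09290304 = 0.0004253696 sqft ≈ 0.0004254 sqft (4 s.f.). Final answer: 0.0004254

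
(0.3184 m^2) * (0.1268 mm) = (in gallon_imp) 0.008881. Check: 0.3184 m^2 is already in m^2. 1 mm = 0.001 m, so 0.1268 mm = 0.1268 * 0.001 = 0.0001268 m. Combine: 0.3184 m^2 * 0.0001268 m = 4.037312e-05 m^3. 1 gallon_imp = 0.00454609 m^3, so 4.037312e-05 m^3 = 4.037312e-05 / 0.00454609 = 0.0088808449 gallon_imp ≈ 0.008881 gallon_imp (4 s.f.).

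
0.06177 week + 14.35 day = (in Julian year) 0.04047. Check: 1 week = 604800 s, so 0.06177 week = 0.06177 * 604800 = 37358.496 s. 1 day = 86400 s, so 14.35 day = 14.35 * 86400 = 1239840 s. Sum: 37358.496 + 1239840 = 1277198.5 s. 1 Julian year = 31557600 s, so 1277198.5 s = 1277198.5 / 31557600 = 0.040471978 Julian year ≈ 0.04047 Julian year (4 s.f.).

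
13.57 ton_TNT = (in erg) 1 ton_TNT = 4.184e+09 J, so 13.57 ton_TNT = 13.57 * 4.184e+09 = 5.677688e+10 J. 1 erg = 1e-07 J, so 5.677688e+10 J = 5.677688e+10 / 1e-07 = 5.677688e+17 erg ≈ 5.678e+17 erg (4 s.f.). Final answer: 5.678e+17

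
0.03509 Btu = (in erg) 1 Btu = 1055.0559 J, so 0.03509 Btu = 0.03509 * 1055.0559 = 37.02191 J. 1 erg = 1e-07 J, so 37.02191 J = 37.02191 / 1e-07 = 3.702191e+08 erg ≈ 3.702e+08 erg (4 s.f.). Final answer: 3.702e+08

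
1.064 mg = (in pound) 2.346e-06. Check: 1 mg = 1e-06 kg, so 1.064 mg = 1.064 * 1e-06 = 1.064e-06 kg. 1 pound = 0.45359237 kg, so 1.064e-06 kg = 1.064e-06 / 0.45359237 = 2.3457185e-06 pound ≈ 2.346e-06 pound (4 s.f.).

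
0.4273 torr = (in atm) 0.0005622. Check: 1 torr = 133.32237 Pa, so 0.4273 torr = 0.4273 * 133.32237 = 56.968648 Pa. 1 atm = 101325 Pa, so 56.968648 Pa = 56.968648 / 101325 = 0.00056223684 atm ≈ 0.0005622 atm (4 s.f.).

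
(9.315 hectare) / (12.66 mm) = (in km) 7358. Check: 1 hectare = 10000 m^2, so 9.315 hectare = 9.315 * 10000 = 93150 m^2. 1 mm = 0.001 m, so 12.66 mm = 12.66 * 0.001 = 0.01266 m. Combine: 93150 m^2 / 0.01266 m = 7357819.9 m. 1 km = 1000 m, so 7357819.9 m = 7357819.9 / 1000 = 7357.8199 km ≈ 7358 km (4 s.f.).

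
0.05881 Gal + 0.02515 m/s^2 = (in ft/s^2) 0.08444. Check: 1 Gal = 0.01 m/s^2, so 0.05881 Gal = 0.05881 * 0.01 = 0.0005881 m/s^2. 0.02515 m/s^2 is already in m/s^2. Sum: 0.0005881 + 0.02515 = 0.0257381 m/s^2. 1 ft/s^2 = 0.3048 m/s^2, so 0.0257381 m/s^2 = 0.0257381 / 0.3048 = 0.084442585 ft/s^2 ≈ 0.08444 ft/s^2 (4 s.f.).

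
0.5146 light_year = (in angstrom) 4.868e+25. Check: 1 light_year = 9.4607305e+15 m, so 0.5146 light_year = 0.5146 * 9.4607305e+15 = 4.8684919e+15 m. 1 angstrom = 1e-10 m, so 4.8684919e+15 m = 4.8684919e+15 / 1e-10 = 4.8684919e+25 angstrom ≈ 4.868e+25 angstrom (4 s.f.).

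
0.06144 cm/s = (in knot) 1 cm/s = 0.01 m/s, so 0.06144 cm/s = 0.06144 * 0.01 = 0.0006144 m/s. 1 knot = 0.51444444 m/s, so 0.0006144 m/s = 0.0006144 / 0.51444444 = 0.0011942981 knot ≈ 0.001194 knot (4 s.f.). Final answer: 0.001194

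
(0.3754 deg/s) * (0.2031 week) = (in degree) 4.611e+04. Check: 1 deg/s = 0.017453293 rad/s, so 0.3754 deg/s = 0.3754 * 0.017453293 = 0.006551966 rad/s. 1 week = 604800 s, so 0.2031 week = 0.2031 * 604800 = 122834.88 s. Combine: 0.006551966 rad/s * 122834.88 s = 804.80996 rad. 1 degree = 0.017453293 rad, so 804.80996 rad = 804.80996 / 0.017453293 = 46112.214 degree ≈ 4.611e+04 degree (4 s.f.).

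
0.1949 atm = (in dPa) 1 atm = 101325 Pa, so 0.1949 atm = 0.1949 * 101325 = 19748.243 Pa. 1 dPa = 0.1 Pa, so 19748.243 Pa = 19748.243 / 0.1 = 197482.42 dPa ≈ 1.975e+05 dPa (4 s.f.). Final answer: 1.975e+05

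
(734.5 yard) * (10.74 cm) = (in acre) 0.01782. Check: 1 yard = 0.9144 m, so 734.5 yard = 734.5 * 0.9144 = 671.6268 m. 1 cm = 0.01 m, so 10.74 cm = 10.74 * 0.01 = 0.1074 m. Combine: 671.6268 m * 0.1074 m = 72.132718 m^2. 1 acre = 4046.8564 m^2, so 72.132718 m^2 = 72.132718 / 4046.8564 = 0.017824383 acre ≈ 0.01782 acre (4 s.f.).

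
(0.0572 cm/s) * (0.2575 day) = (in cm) 1273. Check: 1 cm/s = 0.01 m/s, so 0.0572 cm/s = 0.0572 * 0.01 = 0.000572 m/s. 1 day = 86400 s, so 0.2575 day = 0.2575 * 86400 = 22248 s. Combine: 0.000572 m/s * 22248 s = 12.725856 m. 1 cm = 0.01 m, so 12.725856 m = 12.725856 / 0.01 = 1272.5856 cm ≈ 1273 cm (4 s.f.).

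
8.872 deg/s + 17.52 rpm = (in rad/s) 1.99. Check: 1 deg/s = 0.017453293 rad/s, so 8.872 deg/s = 8.872 * 0.017453293 = 0.15484561 rad/s. 1 rpm = 0.10471976 rad/s, so 17.52 rpm = 17.52 * 0.10471976 = 1.8346901 rad/s. Sum: 0.15484561 + 1.8346901 = 1.9895357 rad/s. Result: 1.9895357 rad/s ≈ 1.99 rad/s (4 s.f.).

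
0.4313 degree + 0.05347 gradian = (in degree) 0.4794. Check: 1 degree = 0.017453293 rad, so 0.4313 degree = 0.4313 * 0.017453293 = 0.0075276051 rad. 1 gradian = 0.015707963 rad, so 0.05347 gradian = 0.05347 * 0.015707963 = 0.0008399048 rad. Sum: 0.0075276051 + 0.0008399048 = 0.0083675099 rad. 1 degree = 0.017453293 rad, so 0.0083675099 rad = 0.0083675099 / 0.017453293 = 0.479423 degree ≈ 0.4794 degree (4 s.f.).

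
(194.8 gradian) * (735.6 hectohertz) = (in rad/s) 2.251e+05. Check: 1 gradian = 0.015707963 rad, so 194.8 gradian = 194.8 * 0.015707963 = 3.0599112 rad. 1 hectohertz = 100 Hz, so 735.6 hectohertz = 735.6 * 100 = 73560 Hz. Combine: 3.0599112 rad * 73560 Hz = 225087.07 rad/s. Result: 225087.07 rad/s ≈ 2.251e+05 rad/s (4 s.f.).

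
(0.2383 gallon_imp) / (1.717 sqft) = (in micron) 6791. Check: 1 gallon_imp = 0.00454609 m^3, so 0.2383 gallon_imp = 0.2383 * 0.00454609 = 0.0010833332 m^3. 1 sqft = 0.09290304 m^2, so 1.717 sqft = 1.717 * 0.09290304 = 0.15951452 m^2. Combine: 0.0010833332 m^3 / 0.15951452 m^2 = 0.0067914397 m. 1 micron = 1e-06 m, so 0.0067914397 m = 0.0067914397 / 1e-06 = 6791.4397 micron ≈ 6791 micron (4 s.f.).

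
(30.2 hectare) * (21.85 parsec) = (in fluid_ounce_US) 1 hectare = 10000 m^2, so 30.2 hectare = 30.2 * 10000 = 302000 m^2. 1 parsec = 3.0856776e+16 m, so 21.85 parsec = 21.85 * 3.0856776e+16 = 6.7422055e+17 m. Combine: 302000 m^2 * 6.7422055e+17 m = 2.0361461e+23 m^3. 1 fluid_ounce_US = 2.957353e-05 m^3, so 2.0361461e+23 m^3 = 2.0361461e+23 / 2.957353e-05 = 6.8850289e+27 fluid_ounce_US ≈ 6.885e+27 fluid_ounce_US (4 s.f.). Final answer: 6.885e+27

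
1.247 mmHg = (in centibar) 0.1663. Check: 1 mmHg = 133.32237 Pa, so 1.247 mmHg = 1.247 * 133.32237 = 166.25299 Pa. 1 centibar = 1000 Pa, so 166.25299 Pa = 166.25299 / 1000 = 0.16625299 centibar ≈ 0.1663 centibar (4 s.f.).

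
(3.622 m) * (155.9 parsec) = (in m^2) 3.622 m is already in m. 1 parsec = 3.0856776e+16 m, so 155.9 parsec = 155.9 * 3.0856776e+16 = 4.8105713e+18 m. Combine: 3.622 m * 4.8105713e+18 m = 1.7423889e+19 m^2. Result: 1.7423889e+19 m^2 ≈ 1.742e+19 m^2 (4 s.f.). Final answer: 1.742e+19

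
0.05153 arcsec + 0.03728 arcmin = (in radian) 1 arcsec = 4.8481368e-06 rad, so 0.05153 arcsec = 0.05153 * 4.8481368e-06 = 2.4982449e-07 rad. 1 arcmin = 0.00029088821 rad, so 0.03728 arcmin = 0.03728 * 0.00029088821 = 1.0844312e-05 rad. Sum: 2.4982449e-07 + 1.0844312e-05 = 1.1094137e-05 rad. 1.1094137e-05 rad = 1.1094137e-05 radian ≈ 1.109e-05 radian (4 s.f.). Final answer: 1.109e-05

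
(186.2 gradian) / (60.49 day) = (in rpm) 5.344e-06. Check: 1 gradian = 0.015707963 rad, so 186.2 gradian = 186.2 * 0.015707963 = 2.9248228 rad. 1 day = 86400 s, so 60.49 day = 60.49 * 86400 = 5226336 s. Combine: 2.9248228 rad / 5226336 s = 5.596316e-07 rad/s. 1 rpm = 0.10471976 rad/s, so 5.596316e-07 rad/s = 5.596316e-07 / 0.10471976 = 5.3440881e-06 rpm ≈ 5.344e-06 rpm (4 s.f.).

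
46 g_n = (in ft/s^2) 1480. Check: 1 g_n = 9.80665 m/s^2, so 46 g_n = 46 * 9.80665 = 451.1059 m/s^2. 1 ft/s^2 = 0.3048 m/s^2, so 451.1059 m/s^2 = 451.1059 / 0.3048 = 1480.0062 ft/s^2 ≈ 1480 ft/s^2 (4 s.f.).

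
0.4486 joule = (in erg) 4.486e+06. Check: 0.4486 joule = 0.4486 J. 1 erg = 1e-07 J, so 0.4486 J = 0.4486 / 1e-07 = 4486000 erg ≈ 4.486e+06 erg (4 s.f.).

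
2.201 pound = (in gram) 998.4. Check: 1 pound = 0.45359237 kg, so 2.201 pound = 2.201 * 0.45359237 = 0.99835681 kg. 1 gram = 0.001 kg, so 0.99835681 kg = 0.99835681 / 0.001 = 998.35681 gram ≈ 998.4 gram (4 s.f.).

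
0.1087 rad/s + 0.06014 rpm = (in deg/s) 0.1087 rad/s is already in rad/s. 1 rpm = 0.10471976 rad/s, so 0.06014 rpm = 0.06014 * 0.10471976 = 0.0062978461 rad/s. Sum: 0.1087 + 0.0062978461 = 0.11499785 rad/s. 1 deg/s = 0.017453293 rad/s, so 0.11499785 rad/s = 0.11499785 / 0.017453293 = 6.5888912 deg/s ≈ 6.589 deg/s (4 s.f.). Final answer: 6.589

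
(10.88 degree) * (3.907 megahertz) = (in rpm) 7.085e+06. Check: 1 degree = 0.017453293 rad, so 10.88 degree = 10.88 * 0.017453293 = 0.18989182 rad. 1 megahertz = 1000000 Hz, so 3.907 megahertz = 3.907 * 1000000 = 3907000 Hz. Combine: 0.18989182 rad * 3907000 Hz = 741907.35 rad/s. 1 rpm = 0.10471976 rad/s, so 741907.35 rad/s = 741907.35 / 0.10471976 = 7084693.3 rpm ≈ 7.085e+06 rpm (4 s.f.).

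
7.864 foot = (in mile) 0.001489. Check: 1 foot = 0.3048 m, so 7.864 foot = 7.864 * 0.3048 = 2.3969472 m. 1 mile = 1609.344 m, so 2.3969472 m = 2.3969472 / 1609.344 = 0.0014893939 mile ≈ 0.001489 mile (4 s.f.).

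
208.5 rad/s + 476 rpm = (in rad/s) 258.3. Check: 208.5 rad/s is already in rad/s. 1 rpm = 0.10471976 rad/s, so 476 rpm = 476 * 0.10471976 = 49.846603 rad/s. Sum: 208.5 + 49.846603 = 258.3466 rad/s. Result: 258.3466 rad/s ≈ 258.3 rad/s (4 s.f.).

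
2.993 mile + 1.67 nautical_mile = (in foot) 1 mile = 1609.344 m, so 2.993 mile = 2.993 * 1609.344 = 4816.7666 m. 1 nautical_mile = 1852 m, so 1.67 nautical_mile = 1.67 * 1852 = 3092.84 m. Sum: 4816.7666 + 3092.84 = 7909.6066 m. 1 foot = 0.3048 m, so 7909.6066 m = 7909.6066 / 0.3048 = 25950.153 foot ≈ 2.595e+04 foot (4 s.f.). Final answer: 2.595e+04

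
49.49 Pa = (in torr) 1 torr = 133.32237 Pa, so 49.49 Pa = 49.49 / 133.32237 = 0.37120553 torr ≈ 0.3712 torr (4 s.f.). Final answer: 0.3712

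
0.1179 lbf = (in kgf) 0.05348. Check: 1 lbf = 4.4482216 N, so 0.1179 lbf = 0.1179 * 4.4482216 = 0.52444533 N. 1 kgf = 9.80665 N, so 0.52444533 N = 0.52444533 / 9.80665 = 0.05347854 kgf ≈ 0.05348 kgf (4 s.f.).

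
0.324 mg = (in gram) 0.000324. Check: 1 mg = 1e-06 kg, so 0.324 mg = 0.324 * 1e-06 = 3.24e-07 kg. 1 gram = 0.001 kg, so 3.24e-07 kg = 3.24e-07 / 0.001 = 0.000324 gram.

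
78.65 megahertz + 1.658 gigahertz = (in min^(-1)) 1 megahertz = 1000000 Hz, so 78.65 megahertz = 78.65 * 1000000 = 78650000 Hz. 1 gigahertz = 1e+09 Hz, so 1.658 gigahertz = 1.658 * 1e+09 = 1.658e+09 Hz. Sum: 78650000 + 1.658e+09 = 1.73665e+09 Hz. 1 min^(-1) = 0.016666667 Hz, so 1.73665e+09 Hz = 1.73665e+09 / 0.016666667 = 1.04199e+11 min^(-1) ≈ 1.042e+11 min^(-1) (4 s.f.). Final answer: 1.042e+11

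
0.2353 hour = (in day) 0.009804. Check: 1 hour = 3600 s, so 0.2353 hour = 0.2353 * 3600 = 847.08 s. 1 day = 86400 s, so 847.08 s = 847.08 / 86400 = 0.0098041667 day ≈ 0.009804 day (4 s.f.).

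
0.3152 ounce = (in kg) 0.008936. Check: 1 ounce = 0.028349523 kg, so 0.3152 ounce = 0.3152 * 0.028349523 = 0.0089357697 kg. Result: 0.0089357697 kg ≈ 0.008936 kg (4 s.f.).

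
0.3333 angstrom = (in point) 1 angstrom = 1e-10 m, so 0.3333 angstrom = 0.3333 * 1e-10 = 3.333e-11 m. 1 point = 0.00035277778 m, so 3.333e-11 m = 3.333e-11 / 0.00035277778 = 9.447874e-08 point ≈ 9.448e-08 point (4 s.f.). Final answer: 9.448e-08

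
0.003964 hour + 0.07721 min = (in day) 0.0002188. Check: 1 hour = 3600 s, so 0.003964 hour = 0.003964 * 3600 = 14.2704 s. 1 min = 60 s, so 0.07721 min = 0.07721 * 60 = 4.6326 s. Sum: 14.2704 + 4.6326 = 18.903 s. 1 day = 86400 s, so 18.903 s = 18.903 / 86400 = 0.00021878472 day ≈ 0.0002188 day (4 s.f.).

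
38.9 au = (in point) 1.65e+16. Check: 1 au = 1.4959787e+11 m, so 38.9 au = 38.9 * 1.4959787e+11 = 5.8193572e+12 m. 1 point = 0.00035277778 m, so 5.8193572e+12 m = 5.8193572e+12 / 0.00035277778 = 1.6495816e+16 point ≈ 1.65e+16 point (4 s.f.).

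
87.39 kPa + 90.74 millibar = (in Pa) 9.646e+04. Check: 1 kPa = 1000 Pa, so 87.39 kPa = 87.39 * 1000 = 87390 Pa. 1 millibar = 100 Pa, so 90.74 millibar = 90.74 * 100 = 9074 Pa. Sum: 87390 + 9074 = 96464 Pa. Result: 96464 Pa ≈ 9.646e+04 Pa (4 s.f.).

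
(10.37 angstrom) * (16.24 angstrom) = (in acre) 1 angstrom = 1e-10 m, so 10.37 angstrom = 10.37 * 1e-10 = 1.037e-09 m. 1 angstrom = 1e-10 m, so 16.24 angstrom = 16.24 * 1e-10 = 1.624e-09 m. Combine: 1.037e-09 m * 1.624e-09 m = 1.684088e-18 m^2. 1 acre = 4046.8564 m^2, so 1.684088e-18 m^2 = 1.684088e-18 / 4046.8564 = 4.1614721e-22 acre ≈ 4.161e-22 acre (4 s.f.). Final answer: 4.161e-22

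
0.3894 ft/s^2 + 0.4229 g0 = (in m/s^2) 4.266. Check: 1 ft/s^2 = 0.3048 m/s^2, so 0.3894 ft/s^2 = 0.3894 * 0.3048 = 0.11868912 m/s^2. 1 g0 = 9.80665 m/s^2, so 0.4229 g0 = 0.4229 * 9.80665 = 4.1472323 m/s^2. Sum: 0.11868912 + 4.1472323 = 4.2659214 m/s^2. Result: 4.2659214 m/s^2 ≈ 4.266 m/s^2 (4 s.f.).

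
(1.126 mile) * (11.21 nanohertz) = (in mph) 1 mile = 1609.344 m, so 1.126 mile = 1.126 * 1609.344 = 1812.1213 m. 1 nanohertz = 1e-09 Hz, so 11.21 nanohertz = 11.21 * 1e-09 = 1.121e-08 Hz. Combine: 1812.1213 m * 1.121e-08 Hz = 2.031388e-05 m/s. 1 mph = 0.44704 m/s, so 2.031388e-05 m/s = 2.031388e-05 / 0.44704 = 4.5440856e-05 mph ≈ 4.544e-05 mph (4 s.f.). Final answer: 4.544e-05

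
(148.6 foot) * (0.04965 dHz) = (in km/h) 1 foot = 0.3048 m, so 148.6 foot = 148.6 * 0.3048 = 45.29328 m. 1 dHz = 0.1 Hz, so 0.04965 dHz = 0.04965 * 0.1 = 0.004965 Hz. Combine: 45.29328 m * 0.004965 Hz = 0.22488114 m/s. 1 km/h = 0.27777778 m/s, so 0.22488114 m/s = 0.22488114 / 0.27777778 = 0.80957209 km/h ≈ 0.8096 km/h (4 s.f.). Final answer: 0.8096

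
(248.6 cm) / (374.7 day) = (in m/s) 7.679e-08. Check: 1 cm = 0.01 m, so 248.6 cm = 248.6 * 0.01 = 2.486 m. 1 day = 86400 s, so 374.7 day = 374.7 * 86400 = 32374080 s. Combine: 2.486 m / 32374080 s = 7.6789827e-08 m/s. Result: 7.6789827e-08 m/s ≈ 7.679e-08 m/s (4 s.f.).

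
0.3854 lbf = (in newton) 1 lbf = 4.4482216 N, so 0.3854 lbf = 0.3854 * 4.4482216 = 1.7143446 N. 1.7143446 N = 1.7143446 newton ≈ 1.714 newton (4 s.f.). Final answer: 1.714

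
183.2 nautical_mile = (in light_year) 1 nautical_mile = 1852 m, so 183.2 nautical_mile = 183.2 * 1852 = 339286.4 m. 1 light_year = 9.4607305e+15 m, so 339286.4 m = 339286.4 / 9.4607305e+15 = 3.5862601e-11 light_year ≈ 3.586e-11 light_year (4 s.f.). Final answer: 3.586e-11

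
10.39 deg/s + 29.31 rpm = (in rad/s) 1 deg/s = 0.017453293 rad/s, so 10.39 deg/s = 10.39 * 0.017453293 = 0.18133971 rad/s. 1 rpm = 0.10471976 rad/s, so 29.31 rpm = 29.31 * 0.10471976 = 3.069336 rad/s. Sum: 0.18133971 + 3.069336 = 3.2506757 rad/s. Result: 3.2506757 rad/s ≈ 3.251 rad/s (4 s.f.). Final answer: 3.251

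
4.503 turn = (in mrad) 1 turn = 6.2831853 rad, so 4.503 turn = 4.503 * 6.2831853 = 28.293183 rad. 1 mrad = 0.001 rad, so 28.293183 rad = 28.293183 / 0.001 = 28293.183 mrad ≈ 2.829e+04 mrad (4 s.f.). Final answer: 2.829e+04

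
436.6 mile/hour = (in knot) 1 mile/hour = 0.44704 m/s, so 436.6 mile/hour = 436.6 * 0.44704 = 195.17766 m/s. 1 knot = 0.51444444 m/s, so 195.17766 m/s = 195.17766 / 0.51444444 = 379.39503 knot ≈ 379.4 knot (4 s.f.). Final answer: 379.4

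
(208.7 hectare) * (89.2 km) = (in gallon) 1 hectare = 10000 m^2, so 208.7 hectare = 208.7 * 10000 = 2087000 m^2. 1 km = 1000 m, so 89.2 km = 89.2 * 1000 = 89200 m. Combine: 2087000 m^2 * 89200 m = 1.861604e+11 m^3. 1 gallon = 0.0037854118 m^3, so 1.861604e+11 m^3 = 1.861604e+11 / 0.0037854118 = 4.9178375e+13 gallon ≈ 4.918e+13 gallon (4 s.f.). Final answer: 4.918e+13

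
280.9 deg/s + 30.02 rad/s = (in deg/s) 2001. Check: 1 deg/s = 0.017453293 rad/s, so 280.9 deg/s = 280.9 * 0.017453293 = 4.9026299 rad/s. 30.02 rad/s is already in rad/s. Sum: 4.9026299 + 30.02 = 34.92263 rad/s. 1 deg/s = 0.017453293 rad/s, so 34.92263 rad/s = 34.92263 / 0.017453293 = 2000.9193 deg/s ≈ 2001 deg/s (4 s.f.).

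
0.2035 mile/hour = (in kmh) 1 mile/hour = 0.44704 m/s, so 0.2035 mile/hour = 0.2035 * 0.44704 = 0.09097264 m/s. 1 kmh = 0.27777778 m/s, so 0.09097264 m/s = 0.09097264 / 0.27777778 = 0.3275015 kmh ≈ 0.3275 kmh (4 s.f.). Final answer: 0.3275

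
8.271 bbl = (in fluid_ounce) 4.446e+04. Check: 1 bbl = 0.15898729 m^3, so 8.271 bbl = 8.271 * 0.15898729 = 1.3149839 m^3. 1 fluid_ounce = 2.957353e-05 m^3, so 1.3149839 m^3 = 1.3149839 / 2.957353e-05 = 44464.896 fluid_ounce ≈ 4.446e+04 fluid_ounce (4 s.f.).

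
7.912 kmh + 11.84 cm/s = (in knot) 1 kmh = 0.27777778 m/s, so 7.912 kmh = 7.912 * 0.27777778 = 2.1977778 m/s. 1 cm/s = 0.01 m/s, so 11.84 cm/s = 11.84 * 0.01 = 0.1184 m/s. Sum: 2.1977778 + 0.1184 = 2.3161778 m/s. 1 knot = 0.51444444 m/s, so 2.3161778 m/s = 2.3161778 / 0.51444444 = 4.5022894 knot ≈ 4.502 knot (4 s.f.). Final answer: 4.502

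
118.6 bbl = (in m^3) 1 bbl = 0.15898729 m^3, so 118.6 bbl = 118.6 * 0.15898729 = 18.855893 m^3. Result: 18.855893 m^3 ≈ 18.86 m^3 (4 s.f.). Final answer: 18.86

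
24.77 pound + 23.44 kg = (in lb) 1 pound = 0.45359237 kg, so 24.77 pound = 24.77 * 0.45359237 = 11.235483 kg. 23.44 kg is already in kg. Sum: 11.235483 + 23.44 = 34.675483 kg. 1 lb = 0.45359237 kg, so 34.675483 kg = 34.675483 / 0.45359237 = 76.446354 lb ≈ 76.45 lb (4 s.f.). Final answer: 76.45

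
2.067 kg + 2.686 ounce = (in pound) 2.067 kg is already in kg. 1 ounce = 0.028349523 kg, so 2.686 ounce = 2.686 * 0.028349523 = 0.076146819 kg. Sum: 2.067 + 0.076146819 = 2.1431468 kg. 1 pound = 0.45359237 kg, so 2.1431468 kg = 2.1431468 / 0.45359237 = 4.72483 pound ≈ 4.725 pound (4 s.f.). Final answer: 4.725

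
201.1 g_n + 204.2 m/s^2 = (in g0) 1 g_n = 9.80665 m/s^2, so 201.1 g_n = 201.1 * 9.80665 = 1972.1173 m/s^2. 204.2 m/s^2 is already in m/s^2. Sum: 1972.1173 + 204.2 = 2176.3173 m/s^2. 1 g0 = 9.80665 m/s^2, so 2176.3173 m/s^2 = 2176.3173 / 9.80665 = 221.92261 g0 ≈ 221.9 g0 (4 s.f.). Final answer: 221.9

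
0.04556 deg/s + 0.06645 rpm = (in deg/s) 0.4443. Check: 1 deg/s = 0.017453293 rad/s, so 0.04556 deg/s = 0.04556 * 0.017453293 = 0.00079517201 rad/s. 1 rpm = 0.10471976 rad/s, so 0.06645 rpm = 0.06645 * 0.10471976 = 0.0069586277 rad/s. Sum: 0.00079517201 + 0.0069586277 = 0.0077537997 rad/s. 1 deg/s = 0.017453293 rad/s, so 0.0077537997 rad/s = 0.0077537997 / 0.017453293 = 0.44426 deg/s ≈ 0.4443 deg/s (4 s.f.).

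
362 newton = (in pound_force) 81.38. Check: 362 newton = 362 N. 1 pound_force = 4.4482216 N, so 362 N = 362 / 4.4482216 = 81.380837 pound_force ≈ 81.38 pound_force (4 s.f.).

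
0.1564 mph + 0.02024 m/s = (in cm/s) 1 mph = 0.44704 m/s, so 0.1564 mph = 0.1564 * 0.44704 = 0.069917056 m/s. 0.02024 m/s is already in m/s. Sum: 0.069917056 + 0.02024 = 0.090157056 m/s. 1 cm/s = 0.01 m/s, so 0.090157056 m/s = 0.090157056 / 0.01 = 9.0157056 cm/s ≈ 9.016 cm/s (4 s.f.). Final answer: 9.016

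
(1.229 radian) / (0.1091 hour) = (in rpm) 0.02988. Check: 1.229 radian = 1.229 rad. 1 hour = 3600 s, so 0.1091 hour = 0.1091 * 3600 = 392.76 s. Combine: 1.229 rad / 392.76 s = 0.0031291374 rad/s. 1 rpm = 0.10471976 rad/s, so 0.0031291374 rad/s = 0.0031291374 / 0.10471976 = 0.029881061 rpm ≈ 0.02988 rpm (4 s.f.).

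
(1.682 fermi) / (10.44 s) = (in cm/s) 1.611e-14. Check: 1 fermi = 1e-15 m, so 1.682 fermi = 1.682 * 1e-15 = 1.682e-15 m. 10.44 s is already in s. Combine: 1.682e-15 m / 10.44 s = 1.6111111e-16 m/s. 1 cm/s = 0.01 m/s, so 1.6111111e-16 m/s = 1.6111111e-16 / 0.01 = 1.6111111e-14 cm/s ≈ 1.611e-14 cm/s (4 s.f.).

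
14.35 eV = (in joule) 1 eV = 1.6021766e-19 J, so 14.35 eV = 14.35 * 1.6021766e-19 = 2.2991235e-18 J. 2.2991235e-18 J = 2.2991235e-18 joule ≈ 2.299e-18 joule (4 s.f.). Final answer: 2.299e-18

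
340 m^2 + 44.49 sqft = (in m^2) 344.1. Check: 340 m^2 is already in m^2. 1 sqft = 0.09290304 m^2, so 44.49 sqft = 44.49 * 0.09290304 = 4.1332562 m^2. Sum: 340 + 4.1332562 = 344.13326 m^2. Result: 344.13326 m^2 ≈ 344.1 m^2 (4 s.f.).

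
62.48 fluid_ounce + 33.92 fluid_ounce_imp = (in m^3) 1 fluid_ounce = 2.957353e-05 m^3, so 62.48 fluid_ounce = 62.48 * 2.957353e-05 = 0.0018477541 m^3. 1 fluid_ounce_imp = 2.8413063e-05 m^3, so 33.92 fluid_ounce_imp = 33.92 * 2.8413063e-05 = 0.00096377108 m^3. Sum: 0.0018477541 + 0.00096377108 = 0.0028115252 m^3. Result: 0.0028115252 m^3 ≈ 0.002812 m^3 (4 s.f.). Final answer: 0.002812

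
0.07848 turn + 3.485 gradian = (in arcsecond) 1 turn = 6.2831853 rad, so 0.07848 turn = 0.07848 * 6.2831853 = 0.49310438 rad. 1 gradian = 0.015707963 rad, so 3.485 gradian = 3.485 * 0.015707963 = 0.054742252 rad. Sum: 0.49310438 + 0.054742252 = 0.54784663 rad. 1 arcsecond = 4.8481368e-06 rad, so 0.54784663 rad = 0.54784663 / 4.8481368e-06 = 113001.48 arcsecond ≈ 1.13e+05 arcsecond (4 s.f.). Final answer: 1.13e+05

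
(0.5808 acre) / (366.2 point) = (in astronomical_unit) 1.216e-07. Check: 1 acre = 4046.8564 m^2, so 0.5808 acre = 0.5808 * 4046.8564 = 2350.4142 m^2. 1 point = 0.00035277778 m, so 366.2 point = 366.2 * 0.00035277778 = 0.12918722 m. Combine: 2350.4142 m^2 / 0.12918722 m = 18193.86 m. 1 astronomical_unit = 1.4959787e+11 m, so 18193.86 m = 18193.86 / 1.4959787e+11 = 1.2161844e-07 astronomical_unit ≈ 1.216e-07 astronomical_unit (4 s.f.).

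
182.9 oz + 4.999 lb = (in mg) 1 oz = 0.028349523 kg, so 182.9 oz = 182.9 * 0.028349523 = 5.1851278 kg. 1 lb = 0.45359237 kg, so 4.999 lb = 4.999 * 0.45359237 = 2.2675083 kg. Sum: 5.1851278 + 2.2675083 = 7.452636 kg. 1 mg = 1e-06 kg, so 7.452636 kg = 7.452636 / 1e-06 = 7452636 mg ≈ 7.453e+06 mg (4 s.f.). Final answer: 7.453e+06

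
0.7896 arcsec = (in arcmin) 1 arcsec = 4.8481368e-06 rad, so 0.7896 arcsec = 0.7896 * 4.8481368e-06 = 3.8280888e-06 rad. 1 arcmin = 0.00029088821 rad, so 3.8280888e-06 rad = 3.8280888e-06 / 0.00029088821 = 0.01316 arcmin. Final answer: 0.01316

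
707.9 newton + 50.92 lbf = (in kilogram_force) 95.28. Check: 707.9 newton = 707.9 N. 1 lbf = 4.4482216 N, so 50.92 lbf = 50.92 * 4.4482216 = 226.50344 N. Sum: 707.9 + 226.50344 = 934.40344 N. 1 kilogram_force = 9.80665 N, so 934.40344 N = 934.40344 / 9.80665 = 95.282634 kilogram_force ≈ 95.28 kilogram_force (4 s.f.).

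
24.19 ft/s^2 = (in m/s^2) 1 ft/s^2 = 0.3048 m/s^2, so 24.19 ft/s^2 = 24.19 * 0.3048 = 7.373112 m/s^2. Result: 7.373112 m/s^2 ≈ 7.373 m/s^2 (4 s.f.). Final answer: 7.373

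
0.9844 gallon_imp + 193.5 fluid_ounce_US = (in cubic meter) 0.0102. Check: 1 gallon_imp = 0.00454609 m^3, so 0.9844 gallon_imp = 0.9844 * 0.00454609 = 0.004475171 m^3. 1 fluid_ounce_US = 2.957353e-05 m^3, so 193.5 fluid_ounce_US = 193.5 * 2.957353e-05 = 0.005722478 m^3. Sum: 0.004475171 + 0.005722478 = 0.010197649 m^3. 0.010197649 m^3 = 0.010197649 cubic meter ≈ 0.0102 cubic meter (4 s.f.).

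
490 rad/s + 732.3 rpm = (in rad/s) 566.7. Check: 490 rad/s is already in rad/s. 1 rpm = 0.10471976 rad/s, so 732.3 rpm = 732.3 * 0.10471976 = 76.686277 rad/s. Sum: 490 + 76.686277 = 566.68628 rad/s. Result: 566.68628 rad/s ≈ 566.7 rad/s (4 s.f.).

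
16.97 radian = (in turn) 16.97 radian = 16.97 rad. 1 turn = 6.2831853 rad, so 16.97 rad = 16.97 / 6.2831853 = 2.7008594 turn ≈ 2.701 turn (4 s.f.). Final answer: 2.701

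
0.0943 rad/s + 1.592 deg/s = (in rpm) 1.166. Check: 0.0943 rad/s is already in rad/s. 1 deg/s = 0.017453293 rad/s, so 1.592 deg/s = 1.592 * 0.017453293 = 0.027785642 rad/s. Sum: 0.0943 + 0.027785642 = 0.12208564 rad/s. 1 rpm = 0.10471976 rad/s, so 0.12208564 rad/s = 0.12208564 / 0.10471976 = 1.165832 rpm ≈ 1.166 rpm (4 s.f.).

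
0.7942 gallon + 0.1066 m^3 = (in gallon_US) 28.95. Check: 1 gallon = 0.0037854118 m^3, so 0.7942 gallon = 0.7942 * 0.0037854118 = 0.003006374 m^3. 0.1066 m^3 is already in m^3. Sum: 0.003006374 + 0.1066 = 0.10960637 m^3. 1 gallon_US = 0.0037854118 m^3, so 0.10960637 m^3 = 0.10960637 / 0.0037854118 = 28.954941 gallon_US ≈ 28.95 gallon_US (4 s.f.).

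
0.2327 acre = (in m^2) 941.7. Check: 1 acre = 4046.8564 m^2, so 0.2327 acre = 0.2327 * 4046.8564 = 941.70349 m^2. Result: 941.70349 m^2 ≈ 941.7 m^2 (4 s.f.).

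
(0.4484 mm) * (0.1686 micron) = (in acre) 1.868e-14. Check: 1 mm = 0.001 m, so 0.4484 mm = 0.4484 * 0.001 = 0.0004484 m. 1 micron = 1e-06 m, so 0.1686 micron = 0.1686 * 1e-06 = 1.686e-07 m. Combine: 0.0004484 m * 1.686e-07 m = 7.560024e-11 m^2. 1 acre = 4046.8564 m^2, so 7.560024e-11 m^2 = 7.560024e-11 / 4046.8564 = 1.8681226e-14 acre ≈ 1.868e-14 acre (4 s.f.).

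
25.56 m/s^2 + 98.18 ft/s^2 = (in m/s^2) 55.49. Check: 25.56 m/s^2 is already in m/s^2. 1 ft/s^2 = 0.3048 m/s^2, so 98.18 ft/s^2 = 98.18 * 0.3048 = 29.925264 m/s^2. Sum: 25.56 + 29.925264 = 55.485264 m/s^2. Result: 55.485264 m/s^2 ≈ 55.49 m/s^2 (4 s.f.).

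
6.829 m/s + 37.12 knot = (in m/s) 25.93. Check: 6.829 m/s is already in m/s. 1 knot = 0.51444444 m/s, so 37.12 knot = 37.12 * 0.51444444 = 19.096178 m/s. Sum: 6.829 + 19.096178 = 25.925178 m/s. Result: 25.925178 m/s ≈ 25.93 m/s (4 s.f.).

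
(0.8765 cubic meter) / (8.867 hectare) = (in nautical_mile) 0.8765 cubic meter = 0.8765 m^3. 1 hectare = 10000 m^2, so 8.867 hectare = 8.867 * 10000 = 88670 m^2. Combine: 0.8765 m^3 / 88670 m^2 = 9.8849667e-06 m. 1 nautical_mile = 1852 m, so 9.8849667e-06 m = 9.8849667e-06 / 1852 = 5.337455e-09 nautical_mile ≈ 5.337e-09 nautical_mile (4 s.f.). Final answer: 5.337e-09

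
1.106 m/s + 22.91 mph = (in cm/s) 1135. Check: 1.106 m/s is already in m/s. 1 mph = 0.44704 m/s, so 22.91 mph = 22.91 * 0.44704 = 10.241686 m/s. Sum: 1.106 + 10.241686 = 11.347686 m/s. 1 cm/s = 0.01 m/s, so 11.347686 m/s = 11.347686 / 0.01 = 1134.7686 cm/s ≈ 1135 cm/s (4 s.f.).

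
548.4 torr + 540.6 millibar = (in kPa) 1 torr = 133.32237 Pa, so 548.4 torr = 548.4 * 133.32237 = 73113.987 Pa. 1 millibar = 100 Pa, so 540.6 millibar = 540.6 * 100 = 54060 Pa. Sum: 73113.987 + 54060 = 127173.99 Pa. 1 kPa = 1000 Pa, so 127173.99 Pa = 127173.99 / 1000 = 127.17399 kPa ≈ 127.2 kPa (4 s.f.). Final answer: 127.2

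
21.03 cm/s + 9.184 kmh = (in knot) 5.368. Check: 1 cm/s = 0.01 m/s, so 21.03 cm/s = 21.03 * 0.01 = 0.2103 m/s. 1 kmh = 0.27777778 m/s, so 9.184 kmh = 9.184 * 0.27777778 = 2.5511111 m/s. Sum: 0.2103 + 2.5511111 = 2.7614111 m/s. 1 knot = 0.51444444 m/s, so 2.7614111 m/s = 2.7614111 / 0.51444444 = 5.3677538 knot ≈ 5.368 knot (4 s.f.).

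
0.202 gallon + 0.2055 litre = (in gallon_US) 0.2563. Check: 1 gallon = 0.0037854118 m^3, so 0.202 gallon = 0.202 * 0.0037854118 = 0.00076465318 m^3. 1 litre = 0.001 m^3, so 0.2055 litre = 0.2055 * 0.001 = 0.0002055 m^3. Sum: 0.00076465318 + 0.0002055 = 0.00097015318 m^3. 1 gallon_US = 0.0037854118 m^3, so 0.00097015318 m^3 = 0.00097015318 / 0.0037854118 = 0.25628736 gallon_US ≈ 0.2563 gallon_US (4 s.f.).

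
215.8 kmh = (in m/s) 59.94. Check: 1 kmh = 0.27777778 m/s, so 215.8 kmh = 215.8 * 0.27777778 = 59.944444 m/s. Result: 59.944444 m/s ≈ 59.94 m/s (4 s.f.).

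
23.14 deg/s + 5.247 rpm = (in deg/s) 54.62. Check: 1 deg/s = 0.017453293 rad/s, so 23.14 deg/s = 23.14 * 0.017453293 = 0.40386919 rad/s. 1 rpm = 0.10471976 rad/s, so 5.247 rpm = 5.247 * 0.10471976 = 0.54946456 rad/s. Sum: 0.40386919 + 0.54946456 = 0.95333374 rad/s. 1 deg/s = 0.017453293 rad/s, so 0.95333374 rad/s = 0.95333374 / 0.017453293 = 54.622 deg/s ≈ 54.62 deg/s (4 s.f.).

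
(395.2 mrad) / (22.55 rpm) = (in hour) 1 mrad = 0.001 rad, so 395.2 mrad = 395.2 * 0.001 = 0.3952 rad. 1 rpm = 0.10471976 rad/s, so 22.55 rpm = 22.55 * 0.10471976 = 2.3614305 rad/s. Combine: 0.3952 rad / 2.3614305 rad/s = 0.16735619 s. 1 hour = 3600 s, so 0.16735619 s = 0.16735619 / 3600 = 4.648783e-05 hour ≈ 4.649e-05 hour (4 s.f.). Final answer: 4.649e-05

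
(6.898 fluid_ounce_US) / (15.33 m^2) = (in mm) 1 fluid_ounce_US = 2.957353e-05 m^3, so 6.898 fluid_ounce_US = 6.898 * 2.957353e-05 = 0.00020399821 m^3. 15.33 m^2 is already in m^2. Combine: 0.00020399821 m^3 / 15.33 m^2 = 1.3307124e-05 m. 1 mm = 0.001 m, so 1.3307124e-05 m = 1.3307124e-05 / 0.001 = 0.013307124 mm ≈ 0.01331 mm (4 s.f.). Final answer: 0.01331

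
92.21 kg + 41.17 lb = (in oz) 3911. Check: 92.21 kg is already in kg. 1 lb = 0.45359237 kg, so 41.17 lb = 41.17 * 0.45359237 = 18.674398 kg. Sum: 92.21 + 18.674398 = 110.8844 kg. 1 oz = 0.028349523 kg, so 110.8844 kg = 110.8844 / 0.028349523 = 3911.332 oz ≈ 3911 oz (4 s.f.).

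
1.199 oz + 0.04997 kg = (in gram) 83.96. Check: 1 oz = 0.028349523 kg, so 1.199 oz = 1.199 * 0.028349523 = 0.033991078 kg. 0.04997 kg is already in kg. Sum: 0.033991078 + 0.04997 = 0.083961078 kg. 1 gram = 0.001 kg, so 0.083961078 kg = 0.083961078 / 0.001 = 83.961078 gram ≈ 83.96 gram (4 s.f.).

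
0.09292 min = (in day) 6.453e-05. Check: 1 min = 60 s, so 0.09292 min = 0.09292 * 60 = 5.5752 s. 1 day = 86400 s, so 5.5752 s = 5.5752 / 86400 = 6.4527778e-05 day ≈ 6.453e-05 day (4 s.f.).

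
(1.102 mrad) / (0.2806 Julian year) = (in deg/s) 7.13e-09. Check: 1 mrad = 0.001 rad, so 1.102 mrad = 1.102 * 0.001 = 0.001102 rad. 1 Julian year = 31557600 s, so 0.2806 Julian year = 0.2806 * 31557600 = 8855062.6 s. Combine: 0.001102 rad / 8855062.6 s = 1.2444858e-10 rad/s. 1 deg/s = 0.017453293 rad/s, so 1.2444858e-10 rad/s = 1.2444858e-10 / 0.017453293 = 7.1303787e-09 deg/s ≈ 7.13e-09 deg/s (4 s.f.).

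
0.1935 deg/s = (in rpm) 0.03225. Check: 1 deg/s = 0.017453293 rad/s, so 0.1935 deg/s = 0.1935 * 0.017453293 = 0.0033772121 rad/s. 1 rpm = 0.10471976 rad/s, so 0.0033772121 rad/s = 0.0033772121 / 0.10471976 = 0.03225 rpm.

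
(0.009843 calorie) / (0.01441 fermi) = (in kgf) 2.914e+14. Check: 1 calorie = 4.184 J, so 0.009843 calorie = 0.009843 * 4.184 = 0.041183112 J. 1 fermi = 1e-15 m, so 0.01441 fermi = 0.01441 * 1e-15 = 1.441e-17 m. Combine: 0.041183112 J / 1.441e-17 m = 2.8579536e+15 N. 1 kgf = 9.80665 N, so 2.8579536e+15 N = 2.8579536e+15 / 9.80665 = 2.9143017e+14 kgf ≈ 2.914e+14 kgf (4 s.f.).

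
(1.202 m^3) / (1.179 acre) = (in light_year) 2.663e-20. Check: 1.202 m^3 is already in m^3. 1 acre = 4046.8564 m^2, so 1.179 acre = 1.179 * 4046.8564 = 4771.2437 m^2. Combine: 1.202 m^3 / 4771.2437 m^2 = 0.00025192593 m. 1 light_year = 9.4607305e+15 m, so 0.00025192593 m = 0.00025192593 / 9.4607305e+15 = 2.6628592e-20 light_year ≈ 2.663e-20 light_year (4 s.f.).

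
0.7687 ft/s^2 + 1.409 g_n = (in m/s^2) 14.05. Check: 1 ft/s^2 = 0.3048 m/s^2, so 0.7687 ft/s^2 = 0.7687 * 0.3048 = 0.23429976 m/s^2. 1 g_n = 9.80665 m/s^2, so 1.409 g_n = 1.409 * 9.80665 = 13.81757 m/s^2. Sum: 0.23429976 + 13.81757 = 14.05187 m/s^2. Result: 14.05187 m/s^2 ≈ 14.05 m/s^2 (4 s.f.).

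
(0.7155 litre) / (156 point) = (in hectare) 1 litre = 0.001 m^3, so 0.7155 litre = 0.7155 * 0.001 = 0.0007155 m^3. 1 point = 0.00035277778 m, so 156 point = 156 * 0.00035277778 = 0.055033333 m. Combine: 0.0007155 m^3 / 0.055033333 m = 0.013001211 m^2. 1 hectare = 10000 m^2, so 0.013001211 m^2 = 0.013001211 / 10000 = 1.3001211e-06 hectare ≈ 1.3e-06 hectare (4 s.f.). Final answer: 1.3e-06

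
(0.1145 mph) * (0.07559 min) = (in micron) 2.321e+05. Check: 1 mph = 0.44704 m/s, so 0.1145 mph = 0.1145 * 0.44704 = 0.05118608 m/s. 1 min = 60 s, so 0.07559 min = 0.07559 * 60 = 4.5354 s. Combine: 0.05118608 m/s * 4.5354 s = 0.23214935 m. 1 micron = 1e-06 m, so 0.23214935 m = 0.23214935 / 1e-06 = 232149.35 micron ≈ 2.321e+05 micron (4 s.f.).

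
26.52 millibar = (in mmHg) 19.89. Check: 1 millibar = 100 Pa, so 26.52 millibar = 26.52 * 100 = 2652 Pa. 1 mmHg = 133.32237 Pa, so 2652 Pa = 2652 / 133.32237 = 19.891636 mmHg ≈ 19.89 mmHg (4 s.f.).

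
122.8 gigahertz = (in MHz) 1 gigahertz = 1e+09 Hz, so 122.8 gigahertz = 122.8 * 1e+09 = 1.228e+11 Hz. 1 MHz = 1000000 Hz, so 1.228e+11 Hz = 1.228e+11 / 1000000 = 122800 MHz ≈ 1.228e+05 MHz (4 s.f.). Final answer: 1.228e+05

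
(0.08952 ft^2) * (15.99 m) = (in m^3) 0.133. Check: 1 ft^2 = 0.09290304 m^2, so 0.08952 ft^2 = 0.08952 * 0.09290304 = 0.0083166801 m^2. 15.99 m is already in m. Combine: 0.0083166801 m^2 * 15.99 m = 0.13298372 m^3. Result: 0.13298372 m^3 ≈ 0.133 m^3 (4 s.f.).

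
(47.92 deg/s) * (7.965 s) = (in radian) 1 deg/s = 0.017453293 rad/s, so 47.92 deg/s = 47.92 * 0.017453293 = 0.83636178 rad/s. 7.965 s is already in s. Combine: 0.83636178 rad/s * 7.965 s = 6.6616216 rad. 6.6616216 rad = 6.6616216 radian ≈ 6.662 radian (4 s.f.). Final answer: 6.662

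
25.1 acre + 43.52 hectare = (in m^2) 5.368e+05. Check: 1 acre = 4046.8564 m^2, so 25.1 acre = 25.1 * 4046.8564 = 101576.1 m^2. 1 hectare = 10000 m^2, so 43.52 hectare = 43.52 * 10000 = 435200 m^2. Sum: 101576.1 + 435200 = 536776.1 m^2. Result: 536776.1 m^2 ≈ 5.368e+05 m^2 (4 s.f.).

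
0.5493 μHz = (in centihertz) 1 μHz = 1e-06 Hz, so 0.5493 μHz = 0.5493 * 1e-06 = 5.493e-07 Hz. 1 centihertz = 0.01 Hz, so 5.493e-07 Hz = 5.493e-07 / 0.01 = 5.493e-05 centihertz. Final answer: 5.493e-05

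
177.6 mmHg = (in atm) 0.2337. Check: 1 mmHg = 133.32237 Pa, so 177.6 mmHg = 177.6 * 133.32237 = 23678.053 Pa. 1 atm = 101325 Pa, so 23678.053 Pa = 23678.053 / 101325 = 0.23368421 atm ≈ 0.2337 atm (4 s.f.).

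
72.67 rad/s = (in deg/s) 1 deg/s = 0.017453293 rad/s, so 72.67 rad/s = 72.67 / 0.017453293 = 4163.6843 deg/s ≈ 4164 deg/s (4 s.f.). Final answer: 4164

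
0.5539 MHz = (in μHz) 1 MHz = 1000000 Hz, so 0.5539 MHz = 0.5539 * 1000000 = 553900 Hz. 1 μHz = 1e-06 Hz, so 553900 Hz = 553900 / 1e-06 = 5.539e+11 μHz. Final answer: 5.539e+11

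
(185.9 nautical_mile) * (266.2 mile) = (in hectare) 1 nautical_mile = 1852 m, so 185.9 nautical_mile = 185.9 * 1852 = 344286.8 m. 1 mile = 1609.344 m, so 266.2 mile = 266.2 * 1609.344 = 428407.37 m. Combine: 344286.8 m * 428407.37 m = 1.47495e+11 m^2. 1 hectare = 10000 m^2, so 1.47495e+11 m^2 = 1.47495e+11 / 10000 = 14749500 hectare ≈ 1.475e+07 hectare (4 s.f.). Final answer: 1.475e+07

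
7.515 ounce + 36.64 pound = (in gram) 1.683e+04. Check: 1 ounce = 0.028349523 kg, so 7.515 ounce = 7.515 * 0.028349523 = 0.21304667 kg. 1 pound = 0.45359237 kg, so 36.64 pound = 36.64 * 0.45359237 = 16.619624 kg. Sum: 0.21304667 + 16.619624 = 16.832671 kg. 1 gram = 0.001 kg, so 16.832671 kg = 16.832671 / 0.001 = 16832.671 gram ≈ 1.683e+04 gram (4 s.f.).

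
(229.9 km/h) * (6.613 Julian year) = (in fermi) 1 km/h = 0.27777778 m/s, so 229.9 km/h = 229.9 * 0.27777778 = 63.861111 m/s. 1 Julian year = 31557600 s, so 6.613 Julian year = 6.613 * 31557600 = 2.0869041e+08 s. Combine: 63.861111 m/s * 2.0869041e+08 s = 1.3327201e+10 m. 1 fermi = 1e-15 m, so 1.3327201e+10 m = 1.3327201e+10 / 1e-15 = 1.3327201e+25 fermi ≈ 1.333e+25 fermi (4 s.f.). Final answer: 1.333e+25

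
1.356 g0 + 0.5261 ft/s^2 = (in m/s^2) 1 g0 = 9.80665 m/s^2, so 1.356 g0 = 1.356 * 9.80665 = 13.297817 m/s^2. 1 ft/s^2 = 0.3048 m/s^2, so 0.5261 ft/s^2 = 0.5261 * 0.3048 = 0.16035528 m/s^2. Sum: 13.297817 + 0.16035528 = 13.458173 m/s^2. Result: 13.458173 m/s^2 ≈ 13.46 m/s^2 (4 s.f.). Final answer: 13.46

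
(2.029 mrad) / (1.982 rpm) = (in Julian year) 3.098e-10. Check: 1 mrad = 0.001 rad, so 2.029 mrad = 2.029 * 0.001 = 0.002029 rad. 1 rpm = 0.10471976 rad/s, so 1.982 rpm = 1.982 * 0.10471976 = 0.20755455 rad/s. Combine: 0.002029 rad / 0.20755455 rad/s = 0.0097757431 s. 1 Julian year = 31557600 s, so 0.0097757431 s = 0.0097757431 / 31557600 = 3.097746e-10 Julian year ≈ 3.098e-10 Julian year (4 s.f.).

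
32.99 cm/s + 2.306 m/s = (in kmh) 1 cm/s = 0.01 m/s, so 32.99 cm/s = 32.99 * 0.01 = 0.3299 m/s. 2.306 m/s is already in m/s. Sum: 0.3299 + 2.306 = 2.6359 m/s. 1 kmh = 0.27777778 m/s, so 2.6359 m/s = 2.6359 / 0.27777778 = 9.48924 kmh ≈ 9.489 kmh (4 s.f.). Final answer: 9.489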